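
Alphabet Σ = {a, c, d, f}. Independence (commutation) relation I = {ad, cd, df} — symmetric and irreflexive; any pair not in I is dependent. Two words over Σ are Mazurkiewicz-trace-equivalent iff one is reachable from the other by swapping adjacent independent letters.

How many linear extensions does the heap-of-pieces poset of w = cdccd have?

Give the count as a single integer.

10

0(c) covers ∅
1(d) covers ∅
2(c) covers 0:c
3(c) covers 2:c
4(d) covers 1:d
floor of heap: 0:c, 1:d
completions by unplaced set U, small U first (add the entries for U minus each lowest piece of U):
  |U|=1: {3}:1  {4}:1
  |U|=2: {1,4}:1  {2,3}:1  {3,4}:2
  |U|=3: {0,2,3}:1  {1,3,4}:3  {2,3,4}:3
  start at 0(c): 6
  start at 1(d): 4
sum over floor = 10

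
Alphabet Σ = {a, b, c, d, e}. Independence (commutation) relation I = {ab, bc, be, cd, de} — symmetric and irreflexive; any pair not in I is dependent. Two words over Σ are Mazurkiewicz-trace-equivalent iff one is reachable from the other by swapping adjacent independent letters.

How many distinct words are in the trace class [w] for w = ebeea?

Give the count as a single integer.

drop 0:e onto floor
drop 1:b onto floor
drop 2:e onto {0:e}
drop 3:e onto {2:e}
drop 4:a onto {3:e}
ground layer = {0:e, 1:b}
drop-orders for the pieces not yet dropped (sum over which currently-grounded one goes next):
  1 to go: {1} 1  {4} 1
  2 to go: {1,4} 2  {3,4} 1
  3 to go: {1,3,4} 3  {2,3,4} 1
  if 0:e drops first: 4 orders
  if 1:b drops first: 1 orders
heap linearizations: 5

5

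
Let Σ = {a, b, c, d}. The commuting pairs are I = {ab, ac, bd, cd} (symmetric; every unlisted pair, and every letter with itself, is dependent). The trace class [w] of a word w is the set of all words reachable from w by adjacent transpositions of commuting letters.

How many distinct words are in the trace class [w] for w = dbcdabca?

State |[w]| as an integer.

piece 0:d — minimal
piece 1:b — minimal
piece 2:c rests on {1:b}
piece 3:d rests on {0:d}
piece 4:a rests on {3:d}
piece 5:b rests on {2:c}
piece 6:c rests on {5:b}
piece 7:a rests on {4:a}
minimal pieces: {0:d, 1:b}
ways to finish when only these pieces remain (= sum over removing one remaining piece with nothing left below it):
  1 left: {6}→1  {7}→1
  2 left: {4,7}→1  {5,6}→1  {6,7}→2
  3 left: {2,5,6}→1  {3,4,7}→1  {4,6,7}→3  {5,6,7}→3
  4 left: {0,3,4,7}→1  {1,2,5,6}→1  {2,5,6,7}→4  {3,4,6,7}→4  {4,5,6,7}→6
  5 left: {0,3,4,6,7}→5  {1,2,5,6,7}→5  {2,4,5,6,7}→10  {3,4,5,6,7}→10
  6 left: {0,3,4,5,6,7}→15  {1,2,4,5,6,7}→15  {2,3,4,5,6,7}→20
  placing 0:d first → 35 extensions
  placing 1:b first → 35 extensions
total linear extensions = 70

70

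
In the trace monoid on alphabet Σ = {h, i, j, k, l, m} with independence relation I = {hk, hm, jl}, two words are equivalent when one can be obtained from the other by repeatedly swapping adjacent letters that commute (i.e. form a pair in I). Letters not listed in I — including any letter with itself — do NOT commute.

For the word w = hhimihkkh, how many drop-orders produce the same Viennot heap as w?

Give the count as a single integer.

6

#0=h has no predecessor
#1=h depends on [0:h]
#2=i depends on [1:h]
#3=m depends on [2:i]
#4=i depends on [3:m]
#5=h depends on [4:i]
#6=k depends on [4:i]
#7=k depends on [6:k]
#8=h depends on [5:h]
sources: [0:h]
N(rest) = Σ N(rest − s) over sources s of rest; N(one piece) = 1:
  size 1 → [7]=1  [8]=1
  size 2 → [5,8]=1  [6,7]=1  [7,8]=2
  size 3 → [5,7,8]=3  [6,7,8]=3
  size 4 → [5,6,7,8]=6
  size 5 → [4,5,6,7,8]=6
  size 6 → [3,4,5,6,7,8]=6
  size 7 → [2,3,4,5,6,7,8]=6
  first=0(h) contributes 6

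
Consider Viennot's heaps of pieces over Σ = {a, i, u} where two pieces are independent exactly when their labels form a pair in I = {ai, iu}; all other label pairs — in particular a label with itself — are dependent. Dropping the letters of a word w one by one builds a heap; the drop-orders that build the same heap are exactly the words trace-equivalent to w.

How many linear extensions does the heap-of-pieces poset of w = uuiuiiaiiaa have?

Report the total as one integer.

462

piece 0:u — minimal
piece 1:u rests on {0:u}
piece 2:i — minimal
piece 3:u rests on {1:u}
piece 4:i rests on {2:i}
piece 5:i rests on {4:i}
piece 6:a rests on {3:u}
piece 7:i rests on {5:i}
piece 8:i rests on {7:i}
piece 9:a rests on {6:a}
piece 10:a rests on {9:a}
minimal pieces: {0:u, 2:i}
ways to finish when only these pieces remain (= sum over removing one remaining piece with nothing left below it):
  1 left: {8}→1  {10}→1
  2 left: {7,8}→1  {8,10}→2  {9,10}→1
  3 left: {5,7,8}→1  {6,9,10}→1  {7,8,10}→3  {8,9,10}→3
  4 left: {3,6,9,10}→1  {4,5,7,8}→1  {5,7,8,10}→4  {6,8,9,10}→4  {7,8,9,10}→6
  5 left: {1,3,6,9,10}→1  {2,4,5,7,8}→1  {3,6,8,9,10}→5  {4,5,7,8,10}→5  {5,7,8,9,10}→10  {6,7,8,9,10}→10
  6 left: {0,1,3,6,9,10}→1  {1,3,6,8,9,10}→6  {2,4,5,7,8,10}→6  {3,6,7,8,9,10}→15  {4,5,7,8,9,10}→15  {5,6,7,8,9,10}→20
  7 left: {0,1,3,6,8,9,10}→7  {1,3,6,7,8,9,10}→21  {2,4,5,7,8,9,10}→21  {3,5,6,7,8,9,10}→35  {4,5,6,7,8,9,10}→35
  8 left: {0,1,3,6,7,8,9,10}→28  {1,3,5,6,7,8,9,10}→56  {2,4,5,6,7,8,9,10}→56  {3,4,5,6,7,8,9,10}→70
  9 left: {0,1,3,5,6,7,8,9,10}→84  {1,3,4,5,6,7,8,9,10}→126  {2,3,4,5,6,7,8,9,10}→126
  placing 0:u first → 252 extensions
  placing 2:i first → 210 extensions
total linear extensions = 462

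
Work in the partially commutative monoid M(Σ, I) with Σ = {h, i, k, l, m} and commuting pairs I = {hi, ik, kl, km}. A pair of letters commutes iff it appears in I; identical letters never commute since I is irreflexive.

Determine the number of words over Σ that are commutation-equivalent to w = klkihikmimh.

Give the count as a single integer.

88

piece 0:k — minimal
piece 1:l — minimal
piece 2:k rests on {0:k}
piece 3:i rests on {1:l}
piece 4:h rests on {1:l, 2:k}
piece 5:i rests on {3:i}
piece 6:k rests on {4:h}
piece 7:m rests on {4:h, 5:i}
piece 8:i rests on {7:m}
piece 9:m rests on {8:i}
piece 10:h rests on {6:k, 9:m}
minimal pieces: {0:k, 1:l}
ways to finish when only these pieces remain (= sum over removing one remaining piece with nothing left below it):
  1 left: {10}→1
  2 left: {6,10}→1  {9,10}→1
  3 left: {6,9,10}→2  {8,9,10}→1
  4 left: {6,8,9,10}→3  {7,8,9,10}→1
  5 left: {5,7,8,9,10}→1  {6,7,8,9,10}→4
  6 left: {3,5,7,8,9,10}→1  {4,6,7,8,9,10}→4  {5,6,7,8,9,10}→5
  7 left: {2,4,6,7,8,9,10}→4  {3,5,6,7,8,9,10}→6  {4,5,6,7,8,9,10}→9
  8 left: {0,2,4,6,7,8,9,10}→4  {2,4,5,6,7,8,9,10}→13  {3,4,5,6,7,8,9,10}→15
  9 left: {0,2,4,5,6,7,8,9,10}→17  {1,3,4,5,6,7,8,9,10}→15  {2,3,4,5,6,7,8,9,10}→28
  placing 0:k first → 43 extensions
  placing 1:l first → 45 extensions
total linear extensions = 88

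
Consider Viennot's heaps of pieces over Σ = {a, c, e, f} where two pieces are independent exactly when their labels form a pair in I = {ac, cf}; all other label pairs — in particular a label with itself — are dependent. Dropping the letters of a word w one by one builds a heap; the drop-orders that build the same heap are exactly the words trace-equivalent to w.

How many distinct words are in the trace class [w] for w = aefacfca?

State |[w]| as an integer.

15

#0=a has no predecessor
#1=e depends on [0:a]
#2=f depends on [1:e]
#3=a depends on [2:f]
#4=c depends on [1:e]
#5=f depends on [3:a]
#6=c depends on [4:c]
#7=a depends on [5:f]
sources: [0:a]
N(rest) = Σ N(rest − s) over sources s of rest; N(one piece) = 1:
  size 1 → [6]=1  [7]=1
  size 2 → [4,6]=1  [5,7]=1  [6,7]=2
  size 3 → [3,5,7]=1  [4,6,7]=3  [5,6,7]=3
  size 4 → [2,3,5,7]=1  [3,5,6,7]=4  [4,5,6,7]=6
  size 5 → [2,3,5,6,7]=5  [3,4,5,6,7]=10
  size 6 → [2,3,4,5,6,7]=15
  first=0(a) contributes 15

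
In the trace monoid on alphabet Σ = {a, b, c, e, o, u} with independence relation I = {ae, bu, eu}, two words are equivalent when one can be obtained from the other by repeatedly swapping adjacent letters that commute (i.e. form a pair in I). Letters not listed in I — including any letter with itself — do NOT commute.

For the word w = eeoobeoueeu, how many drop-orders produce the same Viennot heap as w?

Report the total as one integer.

6

#0=e has no predecessor
#1=e depends on [0:e]
#2=o depends on [1:e]
#3=o depends on [2:o]
#4=b depends on [3:o]
#5=e depends on [4:b]
#6=o depends on [5:e]
#7=u depends on [6:o]
#8=e depends on [6:o]
#9=e depends on [8:e]
#10=u depends on [7:u]
sources: [0:e]
N(rest) = Σ N(rest − s) over sources s of rest; N(one piece) = 1:
  size 1 → [9]=1  [10]=1
  size 2 → [7,10]=1  [8,9]=1  [9,10]=2
  size 3 → [7,9,10]=3  [8,9,10]=3
  size 4 → [7,8,9,10]=6
  size 5 → [6,7,8,9,10]=6
  size 6 → [5,6,7,8,9,10]=6
  size 7 → [4,5,6,7,8,9,10]=6
  size 8 → [3,4,5,6,7,8,9,10]=6
  size 9 → [2,3,4,5,6,7,8,9,10]=6
  first=0(e) contributes 6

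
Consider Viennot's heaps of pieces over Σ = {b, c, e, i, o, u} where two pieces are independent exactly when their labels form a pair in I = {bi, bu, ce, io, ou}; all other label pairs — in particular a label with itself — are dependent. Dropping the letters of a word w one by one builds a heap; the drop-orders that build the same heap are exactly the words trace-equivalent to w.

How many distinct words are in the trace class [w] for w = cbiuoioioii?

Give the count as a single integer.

210

drop 0:c onto floor
drop 1:b onto {0:c}
drop 2:i onto {0:c}
drop 3:u onto {2:i}
drop 4:o onto {1:b}
drop 5:i onto {3:u}
drop 6:o onto {4:o}
drop 7:i onto {5:i}
drop 8:o onto {6:o}
drop 9:i onto {7:i}
drop 10:i onto {9:i}
ground layer = {0:c}
drop-orders for the pieces not yet dropped (sum over which currently-grounded one goes next):
  1 to go: {8} 1  {10} 1
  2 to go: {6,8} 1  {8,10} 2  {9,10} 1
  3 to go: {4,6,8} 1  {6,8,10} 3  {7,9,10} 1  {8,9,10} 3
  4 to go: {1,4,6,8} 1  {4,6,8,10} 4  {5,7,9,10} 1  {6,8,9,10} 6  {7,8,9,10} 4
  5 to go: {1,4,6,8,10} 5  {3,5,7,9,10} 1  {4,6,8,9,10} 10  {5,7,8,9,10} 5  {6,7,8,9,10} 10
  6 to go: {1,4,6,8,9,10} 15  {2,3,5,7,9,10} 1  {3,5,7,8,9,10} 6  {4,6,7,8,9,10} 20  {5,6,7,8,9,10} 15
  7 to go: {1,4,6,7,8,9,10} 35  {2,3,5,7,8,9,10} 7  {3,5,6,7,8,9,10} 21  {4,5,6,7,8,9,10} 35
  8 to go: {1,4,5,6,7,8,9,10} 70  {2,3,5,6,7,8,9,10} 28  {3,4,5,6,7,8,9,10} 56
  9 to go: {1,3,4,5,6,7,8,9,10} 126  {2,3,4,5,6,7,8,9,10} 84
  if 0:c drops first: 210 orders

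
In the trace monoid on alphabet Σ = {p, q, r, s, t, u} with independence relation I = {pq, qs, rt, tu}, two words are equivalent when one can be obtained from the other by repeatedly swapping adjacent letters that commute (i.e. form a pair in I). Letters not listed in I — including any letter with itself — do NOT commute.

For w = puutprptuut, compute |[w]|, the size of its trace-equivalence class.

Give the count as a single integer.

18

0(p) covers ∅
1(u) covers 0:p
2(u) covers 1:u
3(t) covers 0:p
4(p) covers 2:u, 3:t
5(r) covers 4:p
6(p) covers 5:r
7(t) covers 6:p
8(u) covers 6:p
9(u) covers 8:u
10(t) covers 7:t
floor of heap: 0:p
completions by unplaced set U, small U first (add the entries for U minus each lowest piece of U):
  |U|=1: {9}:1  {10}:1
  |U|=2: {7,10}:1  {8,9}:1  {9,10}:2
  |U|=3: {7,9,10}:3  {8,9,10}:3
  |U|=4: {7,8,9,10}:6
  |U|=5: {6,7,8,9,10}:6
  |U|=6: {5,6,7,8,9,10}:6
  |U|=7: {4,5,6,7,8,9,10}:6
  |U|=8: {2,4,5,6,7,8,9,10}:6  {3,4,5,6,7,8,9,10}:6
  |U|=9: {1,2,4,5,6,7,8,9,10}:6  {2,3,4,5,6,7,8,9,10}:12
  start at 0(p): 18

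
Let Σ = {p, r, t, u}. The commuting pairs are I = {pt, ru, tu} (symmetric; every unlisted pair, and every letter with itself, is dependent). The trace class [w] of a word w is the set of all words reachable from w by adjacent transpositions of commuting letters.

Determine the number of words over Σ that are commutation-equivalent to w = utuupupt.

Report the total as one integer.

piece 0:u — minimal
piece 1:t — minimal
piece 2:u rests on {0:u}
piece 3:u rests on {2:u}
piece 4:p rests on {3:u}
piece 5:u rests on {4:p}
piece 6:p rests on {5:u}
piece 7:t rests on {1:t}
minimal pieces: {0:u, 1:t}
ways to finish when only these pieces remain (= sum over removing one remaining piece with nothing left below it):
  1 left: {6}→1  {7}→1
  2 left: {1,7}→1  {5,6}→1  {6,7}→2
  3 left: {1,6,7}→3  {4,5,6}→1  {5,6,7}→3
  4 left: {1,5,6,7}→6  {3,4,5,6}→1  {4,5,6,7}→4
  5 left: {1,4,5,6,7}→10  {2,3,4,5,6}→1  {3,4,5,6,7}→5
  6 left: {0,2,3,4,5,6}→1  {1,3,4,5,6,7}→15  {2,3,4,5,6,7}→6
  placing 0:u first → 21 extensions
  placing 1:t first → 7 extensions
total linear extensions = 28

28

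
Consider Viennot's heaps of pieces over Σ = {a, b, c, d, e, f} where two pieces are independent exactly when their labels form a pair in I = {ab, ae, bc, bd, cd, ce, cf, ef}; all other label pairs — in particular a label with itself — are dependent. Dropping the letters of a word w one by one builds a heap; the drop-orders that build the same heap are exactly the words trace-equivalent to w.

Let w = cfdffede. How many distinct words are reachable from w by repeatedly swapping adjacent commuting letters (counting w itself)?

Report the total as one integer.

drop 0:c onto floor
drop 1:f onto floor
drop 2:d onto {1:f}
drop 3:f onto {2:d}
drop 4:f onto {3:f}
drop 5:e onto {2:d}
drop 6:d onto {4:f, 5:e}
drop 7:e onto {6:d}
ground layer = {0:c, 1:f}
drop-orders for the pieces not yet dropped (sum over which currently-grounded one goes next):
  1 to go: {0} 1  {7} 1
  2 to go: {0,7} 2  {6,7} 1
  3 to go: {0,6,7} 3  {4,6,7} 1  {5,6,7} 1
  4 to go: {0,4,6,7} 4  {0,5,6,7} 4  {3,4,6,7} 1  {4,5,6,7} 2
  5 to go: {0,3,4,6,7} 5  {0,4,5,6,7} 10  {3,4,5,6,7} 3
  6 to go: {0,3,4,5,6,7} 18  {2,3,4,5,6,7} 3
  if 0:c drops first: 3 orders
  if 1:f drops first: 21 orders
heap linearizations: 24

24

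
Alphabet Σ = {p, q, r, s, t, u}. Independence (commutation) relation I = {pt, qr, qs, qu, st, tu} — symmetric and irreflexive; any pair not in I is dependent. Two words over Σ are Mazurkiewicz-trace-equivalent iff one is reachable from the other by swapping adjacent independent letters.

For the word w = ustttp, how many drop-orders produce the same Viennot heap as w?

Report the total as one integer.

20

#0=u has no predecessor
#1=s depends on [0:u]
#2=t has no predecessor
#3=t depends on [2:t]
#4=t depends on [3:t]
#5=p depends on [1:s]
sources: [0:u, 2:t]
N(rest) = Σ N(rest − s) over sources s of rest; N(one piece) = 1:
  size 1 → [4]=1  [5]=1
  size 2 → [1,5]=1  [3,4]=1  [4,5]=2
  size 3 → [0,1,5]=1  [1,4,5]=3  [2,3,4]=1  [3,4,5]=3
  size 4 → [0,1,4,5]=4  [1,3,4,5]=6  [2,3,4,5]=4
  first=0(u) contributes 10
  first=2(t) contributes 10
|[w]| = 20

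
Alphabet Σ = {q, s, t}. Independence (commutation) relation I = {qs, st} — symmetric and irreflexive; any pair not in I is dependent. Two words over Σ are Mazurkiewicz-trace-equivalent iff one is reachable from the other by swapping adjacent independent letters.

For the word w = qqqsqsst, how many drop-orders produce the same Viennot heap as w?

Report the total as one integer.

0(q) covers ∅
1(q) covers 0:q
2(q) covers 1:q
3(s) covers ∅
4(q) covers 2:q
5(s) covers 3:s
6(s) covers 5:s
7(t) covers 4:q
floor of heap: 0:q, 3:s
completions by unplaced set U, small U first (add the entries for U minus each lowest piece of U):
  |U|=1: {6}:1  {7}:1
  |U|=2: {4,7}:1  {5,6}:1  {6,7}:2
  |U|=3: {2,4,7}:1  {3,5,6}:1  {4,6,7}:3  {5,6,7}:3
  |U|=4: {1,2,4,7}:1  {2,4,6,7}:4  {3,5,6,7}:4  {4,5,6,7}:6
  |U|=5: {0,1,2,4,7}:1  {1,2,4,6,7}:5  {2,4,5,6,7}:10  {3,4,5,6,7}:10
  |U|=6: {0,1,2,4,6,7}:6  {1,2,4,5,6,7}:15  {2,3,4,5,6,7}:20
  start at 0(q): 35
  start at 3(s): 21
sum over floor = 56

56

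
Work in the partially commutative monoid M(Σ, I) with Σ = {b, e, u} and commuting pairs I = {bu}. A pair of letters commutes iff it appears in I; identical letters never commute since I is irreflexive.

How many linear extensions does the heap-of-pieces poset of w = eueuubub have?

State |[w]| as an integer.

0(e) covers ∅
1(u) covers 0:e
2(e) covers 1:u
3(u) covers 2:e
4(u) covers 3:u
5(b) covers 2:e
6(u) covers 4:u
7(b) covers 5:b
floor of heap: 0:e
completions by unplaced set U, small U first (add the entries for U minus each lowest piece of U):
  |U|=1: {6}:1  {7}:1
  |U|=2: {4,6}:1  {5,7}:1  {6,7}:2
  |U|=3: {3,4,6}:1  {4,6,7}:3  {5,6,7}:3
  |U|=4: {3,4,6,7}:4  {4,5,6,7}:6
  |U|=5: {3,4,5,6,7}:10
  |U|=6: {2,3,4,5,6,7}:10
  start at 0(e): 10

10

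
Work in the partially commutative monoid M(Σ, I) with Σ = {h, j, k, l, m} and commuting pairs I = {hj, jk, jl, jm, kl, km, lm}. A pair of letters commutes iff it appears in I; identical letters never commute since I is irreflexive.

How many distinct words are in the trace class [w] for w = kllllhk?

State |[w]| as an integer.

drop 0:k onto floor
drop 1:l onto floor
drop 2:l onto {1:l}
drop 3:l onto {2:l}
drop 4:l onto {3:l}
drop 5:h onto {0:k, 4:l}
drop 6:k onto {5:h}
ground layer = {0:k, 1:l}
drop-orders for the pieces not yet dropped (sum over which currently-grounded one goes next):
  1 to go: {6} 1
  2 to go: {5,6} 1
  3 to go: {0,5,6} 1  {4,5,6} 1
  4 to go: {0,4,5,6} 2  {3,4,5,6} 1
  5 to go: {0,3,4,5,6} 3  {2,3,4,5,6} 1
  if 0:k drops first: 1 orders
  if 1:l drops first: 4 orders
heap linearizations: 5

5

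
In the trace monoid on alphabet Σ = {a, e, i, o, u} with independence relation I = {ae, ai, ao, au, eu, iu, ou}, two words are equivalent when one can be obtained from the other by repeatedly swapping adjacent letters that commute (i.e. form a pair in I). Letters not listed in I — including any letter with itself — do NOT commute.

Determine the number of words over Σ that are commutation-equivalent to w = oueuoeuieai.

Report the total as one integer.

1320

0(o) covers ∅
1(u) covers ∅
2(e) covers 0:o
3(u) covers 1:u
4(o) covers 2:e
5(e) covers 4:o
6(u) covers 3:u
7(i) covers 5:e
8(e) covers 7:i
9(a) covers ∅
10(i) covers 8:e
floor of heap: 0:o, 1:u, 9:a
completions by unplaced set U, small U first (add the entries for U minus each lowest piece of U):
  |U|=1: {6}:1  {9}:1  {10}:1
  |U|=2: {3,6}:1  {6,9}:2  {6,10}:2  {8,10}:1  {9,10}:2
  |U|=3: {1,3,6}:1  {3,6,9}:3  {3,6,10}:3  {6,8,10}:3  {6,9,10}:6  {7,8,10}:1  {8,9,10}:3
  |U|=4: {1,3,6,9}:4  {1,3,6,10}:4  {3,6,8,10}:6  {3,6,9,10}:12  {5,7,8,10}:1  {6,7,8,10}:4  {6,8,9,10}:12  {7,8,9,10}:4
  |U|=5: {1,3,6,8,10}:10  {1,3,6,9,10}:20  {3,6,7,8,10}:10  {3,6,8,9,10}:30  {4,5,7,8,10}:1  {5,6,7,8,10}:5  {5,7,8,9,10}:5  {6,7,8,9,10}:20
  |U|=6: {1,3,6,7,8,10}:20  {1,3,6,8,9,10}:60  {2,4,5,7,8,10}:1  {3,5,6,7,8,10}:15  {3,6,7,8,9,10}:60  {4,5,6,7,8,10}:6  {4,5,7,8,9,10}:6  {5,6,7,8,9,10}:30
  |U|=7: {0,2,4,5,7,8,10}:1  {1,3,5,6,7,8,10}:35  {1,3,6,7,8,9,10}:140  {2,4,5,6,7,8,10}:7  {2,4,5,7,8,9,10}:7  {3,4,5,6,7,8,10}:21  {3,5,6,7,8,9,10}:105  {4,5,6,7,8,9,10}:42
  |U|=8: {0,2,4,5,6,7,8,10}:8  {0,2,4,5,7,8,9,10}:8  {1,3,4,5,6,7,8,10}:56  {1,3,5,6,7,8,9,10}:280  {2,3,4,5,6,7,8,10}:28  {2,4,5,6,7,8,9,10}:56  {3,4,5,6,7,8,9,10}:168
  |U|=9: {0,2,3,4,5,6,7,8,10}:36  {0,2,4,5,6,7,8,9,10}:72  {1,2,3,4,5,6,7,8,10}:84  {1,3,4,5,6,7,8,9,10}:504  {2,3,4,5,6,7,8,9,10}:252
  start at 0(o): 840
  start at 1(u): 360
  start at 9(a): 120
sum over floor = 1320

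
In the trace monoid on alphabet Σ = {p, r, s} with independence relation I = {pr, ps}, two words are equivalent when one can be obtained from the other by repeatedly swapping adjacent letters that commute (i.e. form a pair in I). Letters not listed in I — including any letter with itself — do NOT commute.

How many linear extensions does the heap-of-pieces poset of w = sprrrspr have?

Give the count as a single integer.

28

drop 0:s onto floor
drop 1:p onto floor
drop 2:r onto {0:s}
drop 3:r onto {2:r}
drop 4:r onto {3:r}
drop 5:s onto {4:r}
drop 6:p onto {1:p}
drop 7:r onto {5:s}
ground layer = {0:s, 1:p}
drop-orders for the pieces not yet dropped (sum over which currently-grounded one goes next):
  1 to go: {6} 1  {7} 1
  2 to go: {1,6} 1  {5,7} 1  {6,7} 2
  3 to go: {1,6,7} 3  {4,5,7} 1  {5,6,7} 3
  4 to go: {1,5,6,7} 6  {3,4,5,7} 1  {4,5,6,7} 4
  5 to go: {1,4,5,6,7} 10  {2,3,4,5,7} 1  {3,4,5,6,7} 5
  6 to go: {0,2,3,4,5,7} 1  {1,3,4,5,6,7} 15  {2,3,4,5,6,7} 6
  if 0:s drops first: 21 orders
  if 1:p drops first: 7 orders
heap linearizations: 28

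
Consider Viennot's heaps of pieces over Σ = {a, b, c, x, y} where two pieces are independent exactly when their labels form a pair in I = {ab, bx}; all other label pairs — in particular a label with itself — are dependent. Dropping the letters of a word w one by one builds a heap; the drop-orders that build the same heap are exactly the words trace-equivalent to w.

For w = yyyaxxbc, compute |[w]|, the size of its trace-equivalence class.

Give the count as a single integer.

piece 0:y — minimal
piece 1:y rests on {0:y}
piece 2:y rests on {1:y}
piece 3:a rests on {2:y}
piece 4:x rests on {3:a}
piece 5:x rests on {4:x}
piece 6:b rests on {2:y}
piece 7:c rests on {5:x, 6:b}
minimal pieces: {0:y}
ways to finish when only these pieces remain (= sum over removing one remaining piece with nothing left below it):
  1 left: {7}→1
  2 left: {5,7}→1  {6,7}→1
  3 left: {4,5,7}→1  {5,6,7}→2
  4 left: {3,4,5,7}→1  {4,5,6,7}→3
  5 left: {3,4,5,6,7}→4
  6 left: {2,3,4,5,6,7}→4
  placing 0:y first → 4 extensions

4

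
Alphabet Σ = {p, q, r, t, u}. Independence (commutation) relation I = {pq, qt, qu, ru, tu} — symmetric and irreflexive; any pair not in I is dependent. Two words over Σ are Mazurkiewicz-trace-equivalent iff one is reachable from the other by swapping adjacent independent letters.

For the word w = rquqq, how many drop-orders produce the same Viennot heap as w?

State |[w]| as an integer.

5

drop 0:r onto floor
drop 1:q onto {0:r}
drop 2:u onto floor
drop 3:q onto {1:q}
drop 4:q onto {3:q}
ground layer = {0:r, 2:u}
drop-orders for the pieces not yet dropped (sum over which currently-grounded one goes next):
  1 to go: {2} 1  {4} 1
  2 to go: {2,4} 2  {3,4} 1
  3 to go: {1,3,4} 1  {2,3,4} 3
  if 0:r drops first: 4 orders
  if 2:u drops first: 1 orders
heap linearizations: 5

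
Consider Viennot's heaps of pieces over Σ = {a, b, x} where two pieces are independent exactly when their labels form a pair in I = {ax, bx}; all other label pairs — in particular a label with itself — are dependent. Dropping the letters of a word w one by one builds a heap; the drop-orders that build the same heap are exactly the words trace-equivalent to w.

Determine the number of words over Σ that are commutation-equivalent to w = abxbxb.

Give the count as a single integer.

0(a) covers ∅
1(b) covers 0:a
2(x) covers ∅
3(b) covers 1:b
4(x) covers 2:x
5(b) covers 3:b
floor of heap: 0:a, 2:x
completions by unplaced set U, small U first (add the entries for U minus each lowest piece of U):
  |U|=1: {4}:1  {5}:1
  |U|=2: {2,4}:1  {3,5}:1  {4,5}:2
  |U|=3: {1,3,5}:1  {2,4,5}:3  {3,4,5}:3
  |U|=4: {0,1,3,5}:1  {1,3,4,5}:4  {2,3,4,5}:6
  start at 0(a): 10
  start at 2(x): 5
sum over floor = 15

15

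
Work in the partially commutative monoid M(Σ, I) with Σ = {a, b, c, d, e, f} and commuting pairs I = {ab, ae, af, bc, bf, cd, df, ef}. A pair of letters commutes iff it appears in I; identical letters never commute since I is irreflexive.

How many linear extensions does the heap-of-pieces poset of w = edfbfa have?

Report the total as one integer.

30

0(e) covers ∅
1(d) covers 0:e
2(f) covers ∅
3(b) covers 1:d
4(f) covers 2:f
5(a) covers 1:d
floor of heap: 0:e, 2:f
completions by unplaced set U, small U first (add the entries for U minus each lowest piece of U):
  |U|=1: {3}:1  {4}:1  {5}:1
  |U|=2: {2,4}:1  {3,4}:2  {3,5}:2  {4,5}:2
  |U|=3: {1,3,5}:2  {2,3,4}:3  {2,4,5}:3  {3,4,5}:6
  |U|=4: {0,1,3,5}:2  {1,3,4,5}:8  {2,3,4,5}:12
  start at 0(e): 20
  start at 2(f): 10
sum over floor = 30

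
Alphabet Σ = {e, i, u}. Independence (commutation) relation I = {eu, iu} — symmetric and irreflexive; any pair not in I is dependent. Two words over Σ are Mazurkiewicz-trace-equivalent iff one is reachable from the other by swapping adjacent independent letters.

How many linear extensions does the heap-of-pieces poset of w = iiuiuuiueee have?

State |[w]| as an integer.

0(i) covers ∅
1(i) covers 0:i
2(u) covers ∅
3(i) covers 1:i
4(u) covers 2:u
5(u) covers 4:u
6(i) covers 3:i
7(u) covers 5:u
8(e) covers 6:i
9(e) covers 8:e
10(e) covers 9:e
floor of heap: 0:i, 2:u
completions by unplaced set U, small U first (add the entries for U minus each lowest piece of U):
  |U|=1: {7}:1  {10}:1
  |U|=2: {5,7}:1  {7,10}:2  {9,10}:1
  |U|=3: {4,5,7}:1  {5,7,10}:3  {7,9,10}:3  {8,9,10}:1
  |U|=4: {2,4,5,7}:1  {4,5,7,10}:4  {5,7,9,10}:6  {6,8,9,10}:1  {7,8,9,10}:4
  |U|=5: {2,4,5,7,10}:5  {3,6,8,9,10}:1  {4,5,7,9,10}:10  {5,7,8,9,10}:10  {6,7,8,9,10}:5
  |U|=6: {1,3,6,8,9,10}:1  {2,4,5,7,9,10}:15  {3,6,7,8,9,10}:6  {4,5,7,8,9,10}:20  {5,6,7,8,9,10}:15
  |U|=7: {0,1,3,6,8,9,10}:1  {1,3,6,7,8,9,10}:7  {2,4,5,7,8,9,10}:35  {3,5,6,7,8,9,10}:21  {4,5,6,7,8,9,10}:35
  |U|=8: {0,1,3,6,7,8,9,10}:8  {1,3,5,6,7,8,9,10}:28  {2,4,5,6,7,8,9,10}:70  {3,4,5,6,7,8,9,10}:56
  |U|=9: {0,1,3,5,6,7,8,9,10}:36  {1,3,4,5,6,7,8,9,10}:84  {2,3,4,5,6,7,8,9,10}:126
  start at 0(i): 210
  start at 2(u): 120
sum over floor = 330

330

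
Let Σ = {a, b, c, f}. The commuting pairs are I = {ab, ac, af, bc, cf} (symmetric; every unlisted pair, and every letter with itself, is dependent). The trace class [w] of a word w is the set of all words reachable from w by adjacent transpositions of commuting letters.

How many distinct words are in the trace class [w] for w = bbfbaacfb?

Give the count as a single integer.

drop 0:b onto floor
drop 1:b onto {0:b}
drop 2:f onto {1:b}
drop 3:b onto {2:f}
drop 4:a onto floor
drop 5:a onto {4:a}
drop 6:c onto floor
drop 7:f onto {3:b}
drop 8:b onto {7:f}
ground layer = {0:b, 4:a, 6:c}
drop-orders for the pieces not yet dropped (sum over which currently-grounded one goes next):
  1 to go: {5} 1  {6} 1  {8} 1
  2 to go: {4,5} 1  {5,6} 2  {5,8} 2  {6,8} 2  {7,8} 1
  3 to go: {3,7,8} 1  {4,5,6} 3  {4,5,8} 3  {5,6,8} 6  {5,7,8} 3  {6,7,8} 3
  4 to go: {2,3,7,8} 1  {3,5,7,8} 4  {3,6,7,8} 4  {4,5,6,8} 12  {4,5,7,8} 6  {5,6,7,8} 12
  5 to go: {1,2,3,7,8} 1  {2,3,5,7,8} 5  {2,3,6,7,8} 5  {3,4,5,7,8} 10  {3,5,6,7,8} 20  {4,5,6,7,8} 30
  6 to go: {0,1,2,3,7,8} 1  {1,2,3,5,7,8} 6  {1,2,3,6,7,8} 6  {2,3,4,5,7,8} 15  {2,3,5,6,7,8} 30  {3,4,5,6,7,8} 60
  7 to go: {0,1,2,3,5,7,8} 7  {0,1,2,3,6,7,8} 7  {1,2,3,4,5,7,8} 21  {1,2,3,5,6,7,8} 42  {2,3,4,5,6,7,8} 105
  if 0:b drops first: 168 orders
  if 4:a drops first: 56 orders
  if 6:c drops first: 28 orders
heap linearizations: 252

252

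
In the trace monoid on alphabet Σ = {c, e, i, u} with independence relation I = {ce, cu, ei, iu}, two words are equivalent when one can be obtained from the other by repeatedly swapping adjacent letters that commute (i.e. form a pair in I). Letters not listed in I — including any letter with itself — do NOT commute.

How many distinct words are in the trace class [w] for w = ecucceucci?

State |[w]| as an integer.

210

piece 0:e — minimal
piece 1:c — minimal
piece 2:u rests on {0:e}
piece 3:c rests on {1:c}
piece 4:c rests on {3:c}
piece 5:e rests on {2:u}
piece 6:u rests on {5:e}
piece 7:c rests on {4:c}
piece 8:c rests on {7:c}
piece 9:i rests on {8:c}
minimal pieces: {0:e, 1:c}
ways to finish when only these pieces remain (= sum over removing one remaining piece with nothing left below it):
  1 left: {6}→1  {9}→1
  2 left: {5,6}→1  {6,9}→2  {8,9}→1
  3 left: {2,5,6}→1  {5,6,9}→3  {6,8,9}→3  {7,8,9}→1
  4 left: {0,2,5,6}→1  {2,5,6,9}→4  {4,7,8,9}→1  {5,6,8,9}→6  {6,7,8,9}→4
  5 left: {0,2,5,6,9}→5  {2,5,6,8,9}→10  {3,4,7,8,9}→1  {4,6,7,8,9}→5  {5,6,7,8,9}→10
  6 left: {0,2,5,6,8,9}→15  {1,3,4,7,8,9}→1  {2,5,6,7,8,9}→20  {3,4,6,7,8,9}→6  {4,5,6,7,8,9}→15
  7 left: {0,2,5,6,7,8,9}→35  {1,3,4,6,7,8,9}→7  {2,4,5,6,7,8,9}→35  {3,4,5,6,7,8,9}→21
  8 left: {0,2,4,5,6,7,8,9}→70  {1,3,4,5,6,7,8,9}→28  {2,3,4,5,6,7,8,9}→56
  placing 0:e first → 84 extensions
  placing 1:c first → 126 extensions
total linear extensions = 210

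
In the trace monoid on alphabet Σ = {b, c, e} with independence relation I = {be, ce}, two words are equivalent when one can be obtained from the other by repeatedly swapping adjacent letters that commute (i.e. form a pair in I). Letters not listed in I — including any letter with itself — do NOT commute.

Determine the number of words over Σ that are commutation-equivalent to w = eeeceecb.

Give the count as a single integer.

piece 0:e — minimal
piece 1:e rests on {0:e}
piece 2:e rests on {1:e}
piece 3:c — minimal
piece 4:e rests on {2:e}
piece 5:e rests on {4:e}
piece 6:c rests on {3:c}
piece 7:b rests on {6:c}
minimal pieces: {0:e, 3:c}
ways to finish when only these pieces remain (= sum over removing one remaining piece with nothing left below it):
  1 left: {5}→1  {7}→1
  2 left: {4,5}→1  {5,7}→2  {6,7}→1
  3 left: {2,4,5}→1  {3,6,7}→1  {4,5,7}→3  {5,6,7}→3
  4 left: {1,2,4,5}→1  {2,4,5,7}→4  {3,5,6,7}→4  {4,5,6,7}→6
  5 left: {0,1,2,4,5}→1  {1,2,4,5,7}→5  {2,4,5,6,7}→10  {3,4,5,6,7}→10
  6 left: {0,1,2,4,5,7}→6  {1,2,4,5,6,7}→15  {2,3,4,5,6,7}→20
  placing 0:e first → 35 extensions
  placing 3:c first → 21 extensions
total linear extensions = 56

56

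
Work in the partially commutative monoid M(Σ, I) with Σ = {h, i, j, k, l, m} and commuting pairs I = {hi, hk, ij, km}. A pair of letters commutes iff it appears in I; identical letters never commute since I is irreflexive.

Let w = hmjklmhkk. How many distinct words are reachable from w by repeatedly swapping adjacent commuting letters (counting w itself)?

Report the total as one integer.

6

#0=h has no predecessor
#1=m depends on [0:h]
#2=j depends on [1:m]
#3=k depends on [2:j]
#4=l depends on [3:k]
#5=m depends on [4:l]
#6=h depends on [5:m]
#7=k depends on [4:l]
#8=k depends on [7:k]
sources: [0:h]
N(rest) = Σ N(rest − s) over sources s of rest; N(one piece) = 1:
  size 1 → [6]=1  [8]=1
  size 2 → [5,6]=1  [6,8]=2  [7,8]=1
  size 3 → [5,6,8]=3  [6,7,8]=3
  size 4 → [5,6,7,8]=6
  size 5 → [4,5,6,7,8]=6
  size 6 → [3,4,5,6,7,8]=6
  size 7 → [2,3,4,5,6,7,8]=6
  first=0(h) contributes 6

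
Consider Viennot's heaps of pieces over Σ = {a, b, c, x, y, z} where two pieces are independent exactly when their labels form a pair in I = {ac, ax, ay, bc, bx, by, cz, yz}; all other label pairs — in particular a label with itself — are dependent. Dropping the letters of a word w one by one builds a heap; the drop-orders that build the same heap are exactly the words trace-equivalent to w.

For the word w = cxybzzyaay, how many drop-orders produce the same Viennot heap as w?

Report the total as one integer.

piece 0:c — minimal
piece 1:x rests on {0:c}
piece 2:y rests on {1:x}
piece 3:b — minimal
piece 4:z rests on {1:x, 3:b}
piece 5:z rests on {4:z}
piece 6:y rests on {2:y}
piece 7:a rests on {5:z}
piece 8:a rests on {7:a}
piece 9:y rests on {6:y}
minimal pieces: {0:c, 3:b}
ways to finish when only these pieces remain (= sum over removing one remaining piece with nothing left below it):
  1 left: {8}→1  {9}→1
  2 left: {6,9}→1  {7,8}→1  {8,9}→2
  3 left: {2,6,9}→1  {5,7,8}→1  {6,8,9}→3  {7,8,9}→3
  4 left: {2,6,8,9}→4  {4,5,7,8}→1  {5,7,8,9}→4  {6,7,8,9}→6
  5 left: {2,6,7,8,9}→10  {3,4,5,7,8}→1  {4,5,7,8,9}→5  {5,6,7,8,9}→10
  6 left: {2,5,6,7,8,9}→20  {3,4,5,7,8,9}→6  {4,5,6,7,8,9}→15
  7 left: {2,4,5,6,7,8,9}→35  {3,4,5,6,7,8,9}→21
  8 left: {1,2,4,5,6,7,8,9}→35  {2,3,4,5,6,7,8,9}→56
  placing 0:c first → 91 extensions
  placing 3:b first → 35 extensions
total linear extensions = 126

126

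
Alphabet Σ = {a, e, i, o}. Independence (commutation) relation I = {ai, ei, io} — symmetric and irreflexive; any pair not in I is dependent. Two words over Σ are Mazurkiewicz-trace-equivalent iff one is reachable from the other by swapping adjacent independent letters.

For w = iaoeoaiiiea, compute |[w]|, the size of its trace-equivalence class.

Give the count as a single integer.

drop 0:i onto floor
drop 1:a onto floor
drop 2:o onto {1:a}
drop 3:e onto {2:o}
drop 4:o onto {3:e}
drop 5:a onto {4:o}
drop 6:i onto {0:i}
drop 7:i onto {6:i}
drop 8:i onto {7:i}
drop 9:e onto {5:a}
drop 10:a onto {9:e}
ground layer = {0:i, 1:a}
drop-orders for the pieces not yet dropped (sum over which currently-grounded one goes next):
  1 to go: {8} 1  {10} 1
  2 to go: {7,8} 1  {8,10} 2  {9,10} 1
  3 to go: {5,9,10} 1  {6,7,8} 1  {7,8,10} 3  {8,9,10} 3
  4 to go: {0,6,7,8} 1  {4,5,9,10} 1  {5,8,9,10} 4  {6,7,8,10} 4  {7,8,9,10} 6
  5 to go: {0,6,7,8,10} 5  {3,4,5,9,10} 1  {4,5,8,9,10} 5  {5,7,8,9,10} 10  {6,7,8,9,10} 10
  6 to go: {0,6,7,8,9,10} 15  {2,3,4,5,9,10} 1  {3,4,5,8,9,10} 6  {4,5,7,8,9,10} 15  {5,6,7,8,9,10} 20
  7 to go: {0,5,6,7,8,9,10} 35  {1,2,3,4,5,9,10} 1  {2,3,4,5,8,9,10} 7  {3,4,5,7,8,9,10} 21  {4,5,6,7,8,9,10} 35
  8 to go: {0,4,5,6,7,8,9,10} 70  {1,2,3,4,5,8,9,10} 8  {2,3,4,5,7,8,9,10} 28  {3,4,5,6,7,8,9,10} 56
  9 to go: {0,3,4,5,6,7,8,9,10} 126  {1,2,3,4,5,7,8,9,10} 36  {2,3,4,5,6,7,8,9,10} 84
  if 0:i drops first: 120 orders
  if 1:a drops first: 210 orders
heap linearizations: 330

330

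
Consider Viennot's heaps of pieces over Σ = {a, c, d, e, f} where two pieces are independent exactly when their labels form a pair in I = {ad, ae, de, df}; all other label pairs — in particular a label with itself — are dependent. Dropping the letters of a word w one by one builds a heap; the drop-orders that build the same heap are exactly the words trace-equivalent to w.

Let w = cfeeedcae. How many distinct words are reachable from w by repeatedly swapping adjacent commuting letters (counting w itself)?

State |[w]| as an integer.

10

#0=c has no predecessor
#1=f depends on [0:c]
#2=e depends on [1:f]
#3=e depends on [2:e]
#4=e depends on [3:e]
#5=d depends on [0:c]
#6=c depends on [4:e, 5:d]
#7=a depends on [6:c]
#8=e depends on [6:c]
sources: [0:c]
N(rest) = Σ N(rest − s) over sources s of rest; N(one piece) = 1:
  size 1 → [7]=1  [8]=1
  size 2 → [7,8]=2
  size 3 → [6,7,8]=2
  size 4 → [4,6,7,8]=2  [5,6,7,8]=2
  size 5 → [3,4,6,7,8]=2  [4,5,6,7,8]=4
  size 6 → [2,3,4,6,7,8]=2  [3,4,5,6,7,8]=6
  size 7 → [1,2,3,4,6,7,8]=2  [2,3,4,5,6,7,8]=8
  first=0(c) contributes 10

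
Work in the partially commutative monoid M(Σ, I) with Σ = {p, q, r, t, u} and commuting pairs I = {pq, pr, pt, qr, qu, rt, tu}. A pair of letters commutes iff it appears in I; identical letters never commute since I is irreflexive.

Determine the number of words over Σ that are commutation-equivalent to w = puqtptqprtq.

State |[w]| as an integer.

piece 0:p — minimal
piece 1:u rests on {0:p}
piece 2:q — minimal
piece 3:t rests on {2:q}
piece 4:p rests on {1:u}
piece 5:t rests on {3:t}
piece 6:q rests on {5:t}
piece 7:p rests on {4:p}
piece 8:r rests on {1:u}
piece 9:t rests on {6:q}
piece 10:q rests on {9:t}
minimal pieces: {0:p, 2:q}
ways to finish when only these pieces remain (= sum over removing one remaining piece with nothing left below it):
  1 left: {7}→1  {8}→1  {10}→1
  2 left: {4,7}→1  {7,8}→2  {7,10}→2  {8,10}→2  {9,10}→1
  3 left: {4,7,8}→3  {4,7,10}→3  {6,9,10}→1  {7,8,10}→6  {7,9,10}→3  {8,9,10}→3
  4 left: {1,4,7,8}→3  {4,7,8,10}→12  {4,7,9,10}→6  {5,6,9,10}→1  {6,7,9,10}→4  {6,8,9,10}→4  {7,8,9,10}→12
  5 left: {0,1,4,7,8}→3  {1,4,7,8,10}→15  {3,5,6,9,10}→1  {4,6,7,9,10}→10  {4,7,8,9,10}→30  {5,6,7,9,10}→5  {5,6,8,9,10}→5  {6,7,8,9,10}→20
  6 left: {0,1,4,7,8,10}→18  {1,4,7,8,9,10}→45  {2,3,5,6,9,10}→1  {3,5,6,7,9,10}→6  {3,5,6,8,9,10}→6  {4,5,6,7,9,10}→15  {4,6,7,8,9,10}→60  {5,6,7,8,9,10}→30
  7 left: {0,1,4,7,8,9,10}→63  {1,4,6,7,8,9,10}→105  {2,3,5,6,7,9,10}→7  {2,3,5,6,8,9,10}→7  {3,4,5,6,7,9,10}→21  {3,5,6,7,8,9,10}→42  {4,5,6,7,8,9,10}→105
  8 left: {0,1,4,6,7,8,9,10}→168  {1,4,5,6,7,8,9,10}→210  {2,3,4,5,6,7,9,10}→28  {2,3,5,6,7,8,9,10}→56  {3,4,5,6,7,8,9,10}→168
  9 left: {0,1,4,5,6,7,8,9,10}→378  {1,3,4,5,6,7,8,9,10}→378  {2,3,4,5,6,7,8,9,10}→252
  placing 0:p first → 630 extensions
  placing 2:q first → 756 extensions
total linear extensions = 1386

1386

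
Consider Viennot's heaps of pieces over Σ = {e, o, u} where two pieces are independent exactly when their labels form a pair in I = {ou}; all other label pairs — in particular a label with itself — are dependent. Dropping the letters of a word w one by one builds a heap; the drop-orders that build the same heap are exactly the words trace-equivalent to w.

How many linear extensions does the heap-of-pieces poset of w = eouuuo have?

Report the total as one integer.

10

#0=e has no predecessor
#1=o depends on [0:e]
#2=u depends on [0:e]
#3=u depends on [2:u]
#4=u depends on [3:u]
#5=o depends on [1:o]
sources: [0:e]
N(rest) = Σ N(rest − s) over sources s of rest; N(one piece) = 1:
  size 1 → [4]=1  [5]=1
  size 2 → [1,5]=1  [3,4]=1  [4,5]=2
  size 3 → [1,4,5]=3  [2,3,4]=1  [3,4,5]=3
  size 4 → [1,3,4,5]=6  [2,3,4,5]=4
  first=0(e) contributes 10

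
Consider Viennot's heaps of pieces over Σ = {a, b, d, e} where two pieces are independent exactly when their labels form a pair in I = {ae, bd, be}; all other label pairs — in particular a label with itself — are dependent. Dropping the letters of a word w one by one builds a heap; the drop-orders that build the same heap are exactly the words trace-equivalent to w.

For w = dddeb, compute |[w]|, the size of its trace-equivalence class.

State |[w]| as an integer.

#0=d has no predecessor
#1=d depends on [0:d]
#2=d depends on [1:d]
#3=e depends on [2:d]
#4=b has no predecessor
sources: [0:d, 4:b]
N(rest) = Σ N(rest − s) over sources s of rest; N(one piece) = 1:
  size 1 → [3]=1  [4]=1
  size 2 → [2,3]=1  [3,4]=2
  size 3 → [1,2,3]=1  [2,3,4]=3
  first=0(d) contributes 4
  first=4(b) contributes 1
|[w]| = 5

5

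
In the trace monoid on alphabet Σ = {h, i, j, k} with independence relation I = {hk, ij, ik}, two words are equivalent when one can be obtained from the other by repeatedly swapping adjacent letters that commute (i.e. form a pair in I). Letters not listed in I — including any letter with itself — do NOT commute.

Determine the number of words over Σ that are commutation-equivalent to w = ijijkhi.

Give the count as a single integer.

drop 0:i onto floor
drop 1:j onto floor
drop 2:i onto {0:i}
drop 3:j onto {1:j}
drop 4:k onto {3:j}
drop 5:h onto {2:i, 3:j}
drop 6:i onto {5:h}
ground layer = {0:i, 1:j}
drop-orders for the pieces not yet dropped (sum over which currently-grounded one goes next):
  1 to go: {4} 1  {6} 1
  2 to go: {4,6} 2  {5,6} 1
  3 to go: {2,5,6} 1  {4,5,6} 3
  4 to go: {0,2,5,6} 1  {2,4,5,6} 4  {3,4,5,6} 3
  5 to go: {0,2,4,5,6} 5  {1,3,4,5,6} 3  {2,3,4,5,6} 7
  if 0:i drops first: 10 orders
  if 1:j drops first: 12 orders
heap linearizations: 22

22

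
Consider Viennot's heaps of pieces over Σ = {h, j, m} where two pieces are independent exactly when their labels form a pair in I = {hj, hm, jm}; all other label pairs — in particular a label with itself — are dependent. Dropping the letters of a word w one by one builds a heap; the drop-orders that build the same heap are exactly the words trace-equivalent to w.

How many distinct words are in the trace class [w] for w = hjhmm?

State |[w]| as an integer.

30

piece 0:h — minimal
piece 1:j — minimal
piece 2:h rests on {0:h}
piece 3:m — minimal
piece 4:m rests on {3:m}
minimal pieces: {0:h, 1:j, 3:m}
ways to finish when only these pieces remain (= sum over removing one remaining piece with nothing left below it):
  1 left: {1}→1  {2}→1  {4}→1
  2 left: {0,2}→1  {1,2}→2  {1,4}→2  {2,4}→2  {3,4}→1
  3 left: {0,1,2}→3  {0,2,4}→3  {1,2,4}→6  {1,3,4}→3  {2,3,4}→3
  placing 0:h first → 12 extensions
  placing 1:j first → 6 extensions
  placing 3:m first → 12 extensions
total linear extensions = 30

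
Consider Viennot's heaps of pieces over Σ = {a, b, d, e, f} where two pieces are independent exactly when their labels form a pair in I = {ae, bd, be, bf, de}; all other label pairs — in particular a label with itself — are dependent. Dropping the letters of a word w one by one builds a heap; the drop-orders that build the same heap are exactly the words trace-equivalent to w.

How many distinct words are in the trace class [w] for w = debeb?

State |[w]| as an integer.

30

piece 0:d — minimal
piece 1:e — minimal
piece 2:b — minimal
piece 3:e rests on {1:e}
piece 4:b rests on {2:b}
minimal pieces: {0:d, 1:e, 2:b}
ways to finish when only these pieces remain (= sum over removing one remaining piece with nothing left below it):
  1 left: {0}→1  {3}→1  {4}→1
  2 left: {0,3}→2  {0,4}→2  {1,3}→1  {2,4}→1  {3,4}→2
  3 left: {0,1,3}→3  {0,2,4}→3  {0,3,4}→6  {1,3,4}→3  {2,3,4}→3
  placing 0:d first → 6 extensions
  placing 1:e first → 12 extensions
  placing 2:b first → 12 extensions
total linear extensions = 30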